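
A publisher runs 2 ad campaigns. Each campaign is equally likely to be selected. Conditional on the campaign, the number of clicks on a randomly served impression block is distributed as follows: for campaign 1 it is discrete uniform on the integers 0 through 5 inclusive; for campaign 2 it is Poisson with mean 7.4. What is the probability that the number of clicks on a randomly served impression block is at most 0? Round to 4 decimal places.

0.0836

Conditional on each campaign, P(X ≤ 0): 1: 0.166667; 2: 0.000611253.
By total probability, P(X ≤ 0) = 0.5·0.166667 + 0.5·0.000611253 = 0.083639.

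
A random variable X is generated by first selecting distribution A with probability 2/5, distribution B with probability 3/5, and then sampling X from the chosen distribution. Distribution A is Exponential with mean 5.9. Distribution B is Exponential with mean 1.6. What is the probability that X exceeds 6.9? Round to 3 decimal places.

0.132

Conditional on each component, P(X > 6.9): A: 0.310525; B: 0.0134.
By total probability, P(X > 6.9) = 0.4·0.310525 + 0.6·0.0134 = 0.13225.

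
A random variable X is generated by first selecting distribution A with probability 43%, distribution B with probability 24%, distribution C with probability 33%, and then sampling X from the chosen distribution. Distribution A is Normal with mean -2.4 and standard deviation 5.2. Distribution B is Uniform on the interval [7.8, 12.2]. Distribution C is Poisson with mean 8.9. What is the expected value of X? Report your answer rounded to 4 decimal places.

4.3050

Component means — A: -2.4; B: 10; C: 8.9.
E[X] = 0.43·-2.4 + 0.24·10 + 0.33·8.9 = 4.305.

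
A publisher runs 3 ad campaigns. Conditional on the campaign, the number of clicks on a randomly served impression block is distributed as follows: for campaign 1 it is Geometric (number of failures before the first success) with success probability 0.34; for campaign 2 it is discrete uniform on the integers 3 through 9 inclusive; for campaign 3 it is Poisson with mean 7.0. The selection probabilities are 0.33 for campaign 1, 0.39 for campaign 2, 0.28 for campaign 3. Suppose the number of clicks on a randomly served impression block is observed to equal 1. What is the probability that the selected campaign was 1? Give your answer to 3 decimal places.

0.976

Likelihoods P(X=1 | ·): 1: 0.2244; 2: 0; 3: 0.00638317.
Posterior ∝ prior × likelihood. Numerator for 1: 0.33·0.2244 = 0.074052.
Normalizing constant: 0.33·0.2244 + 0.39·0 + 0.28·0.00638317 = 0.0758393.
P(1 | observation) = 0.074052 / 0.0758393 = 0.976433.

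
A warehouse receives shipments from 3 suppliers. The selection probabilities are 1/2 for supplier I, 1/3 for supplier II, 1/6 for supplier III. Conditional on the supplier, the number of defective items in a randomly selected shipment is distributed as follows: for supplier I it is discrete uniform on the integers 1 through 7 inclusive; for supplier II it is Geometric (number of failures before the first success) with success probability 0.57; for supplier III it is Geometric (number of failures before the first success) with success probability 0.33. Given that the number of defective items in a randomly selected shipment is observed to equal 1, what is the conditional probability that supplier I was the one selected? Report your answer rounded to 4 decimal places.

Likelihoods P(X=1 | ·): I: 0.142857; II: 0.2451; III: 0.2211.
Posterior ∝ prior × likelihood. Numerator for I: 0.5·0.142857 = 0.0714286.
Normalizing constant: 0.5·0.142857 + 0.333333·0.2451 + 0.166667·0.2211 = 0.189979.
P(I | observation) = 0.0714286 / 0.189979 = 0.375982.

0.3760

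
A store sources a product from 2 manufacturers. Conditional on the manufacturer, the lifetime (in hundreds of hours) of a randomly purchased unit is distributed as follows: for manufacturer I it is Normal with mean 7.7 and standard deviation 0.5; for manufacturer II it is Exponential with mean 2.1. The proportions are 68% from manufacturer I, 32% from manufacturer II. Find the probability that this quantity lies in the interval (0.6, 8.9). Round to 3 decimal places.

0.910

Conditional on each manufacturer, P(0.6 < X < 8.9): I: 0.991802; II: 0.737042.
By total probability, P(0.6 < X < 8.9) = 0.68·0.991802 + 0.32·0.737042 = 0.910279.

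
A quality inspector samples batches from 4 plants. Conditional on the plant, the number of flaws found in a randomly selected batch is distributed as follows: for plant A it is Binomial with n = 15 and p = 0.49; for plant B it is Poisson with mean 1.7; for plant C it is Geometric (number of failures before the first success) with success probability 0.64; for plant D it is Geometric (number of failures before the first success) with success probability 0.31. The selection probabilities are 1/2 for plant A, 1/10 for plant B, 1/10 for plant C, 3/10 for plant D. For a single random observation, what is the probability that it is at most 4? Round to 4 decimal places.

0.4840

Conditional on each plant, P(X ≤ 4): A: 0.0689623; B: 0.970385; C: 0.993953; D: 0.843597.
By total probability, P(X ≤ 4) = 0.5·0.0689623 + 0.1·0.970385 + 0.1·0.993953 + 0.3·0.843597 = 0.483994.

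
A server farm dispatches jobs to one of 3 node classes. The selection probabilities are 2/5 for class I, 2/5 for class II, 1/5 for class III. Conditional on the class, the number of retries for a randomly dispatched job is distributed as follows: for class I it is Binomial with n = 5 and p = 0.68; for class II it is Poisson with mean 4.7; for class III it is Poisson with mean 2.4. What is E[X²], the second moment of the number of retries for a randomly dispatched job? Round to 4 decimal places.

17.4072

For each component E[X²] = Var + (mean)², giving I: 12.648; II: 26.79; III: 8.16.
Overall E[X²] = 0.4·12.648 + 0.4·26.79 + 0.2·8.16 = 17.4072.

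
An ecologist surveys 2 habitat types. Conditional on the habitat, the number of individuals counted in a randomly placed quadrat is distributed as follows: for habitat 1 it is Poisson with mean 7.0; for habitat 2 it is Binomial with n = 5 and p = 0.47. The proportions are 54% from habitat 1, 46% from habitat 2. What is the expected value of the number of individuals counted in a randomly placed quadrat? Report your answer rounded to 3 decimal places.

Component means — 1: 7; 2: 2.35.
E[X] = 0.54·7 + 0.46·2.35 = 4.861.

4.861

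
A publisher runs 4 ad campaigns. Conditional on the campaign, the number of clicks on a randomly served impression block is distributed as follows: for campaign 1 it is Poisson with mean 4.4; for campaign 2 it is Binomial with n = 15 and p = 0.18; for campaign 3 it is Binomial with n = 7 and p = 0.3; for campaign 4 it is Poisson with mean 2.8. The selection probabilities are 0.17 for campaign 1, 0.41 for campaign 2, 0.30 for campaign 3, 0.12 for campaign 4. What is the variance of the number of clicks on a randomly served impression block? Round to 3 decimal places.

Per component, 1: μ=4.4, E[X²]=23.76; 2: μ=2.7, E[X²]=9.504; 3: μ=2.1, E[X²]=5.88; 4: μ=2.8, E[X²]=10.64.
E[X] = 0.17·4.4 + 0.41·2.7 + 0.3·2.1 + 0.12·2.8 = 2.821.
E[X²] = 0.17·23.76 + 0.41·9.504 + 0.3·5.88 + 0.12·10.64 = 10.9766.
Var(X) = E[X²] − (E[X])² = 10.9766 − 7.95804 = 3.0186.

3.019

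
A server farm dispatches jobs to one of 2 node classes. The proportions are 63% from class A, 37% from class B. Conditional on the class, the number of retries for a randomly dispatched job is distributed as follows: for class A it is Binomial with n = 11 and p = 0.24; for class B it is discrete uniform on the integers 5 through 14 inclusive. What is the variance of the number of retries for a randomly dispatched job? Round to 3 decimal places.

15.286

Per component, A: μ=2.64, E[X²]=8.976; B: μ=9.5, E[X²]=98.5.
E[X] = 0.63·2.64 + 0.37·9.5 = 5.1782.
E[X²] = 0.63·8.976 + 0.37·98.5 = 42.0999.
Var(X) = E[X²] − (E[X])² = 42.0999 − 26.8138 = 15.2861.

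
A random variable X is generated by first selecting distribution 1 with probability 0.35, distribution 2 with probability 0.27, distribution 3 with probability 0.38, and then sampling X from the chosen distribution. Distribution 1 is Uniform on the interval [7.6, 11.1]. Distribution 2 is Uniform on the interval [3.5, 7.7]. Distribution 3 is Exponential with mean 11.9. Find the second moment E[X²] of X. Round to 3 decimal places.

147.443

For each component E[X²] = Var + (mean)², giving 1: 88.4433; 2: 32.83; 3: 283.22.
Overall E[X²] = 0.35·88.4433 + 0.27·32.83 + 0.38·283.22 = 147.443.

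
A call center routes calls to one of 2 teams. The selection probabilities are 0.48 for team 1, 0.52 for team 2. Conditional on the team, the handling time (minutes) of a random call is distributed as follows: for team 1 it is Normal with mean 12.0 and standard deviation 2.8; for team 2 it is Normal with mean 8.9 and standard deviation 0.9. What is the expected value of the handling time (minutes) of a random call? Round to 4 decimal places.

10.3880

Component means — 1: 12; 2: 8.9.
E[X] = 0.48·12 + 0.52·8.9 = 10.388.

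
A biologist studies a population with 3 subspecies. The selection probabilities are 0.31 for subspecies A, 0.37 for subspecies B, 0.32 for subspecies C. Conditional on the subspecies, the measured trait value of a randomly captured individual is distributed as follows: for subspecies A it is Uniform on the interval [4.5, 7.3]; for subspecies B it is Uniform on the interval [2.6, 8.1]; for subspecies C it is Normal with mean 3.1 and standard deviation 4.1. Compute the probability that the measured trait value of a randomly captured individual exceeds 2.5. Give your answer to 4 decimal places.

0.8586

Conditional on each subspecies, P(X > 2.5): A: 1; B: 1; C: 0.558174.
By total probability, P(X > 2.5) = 0.31·1 + 0.37·1 + 0.32·0.558174 = 0.858616.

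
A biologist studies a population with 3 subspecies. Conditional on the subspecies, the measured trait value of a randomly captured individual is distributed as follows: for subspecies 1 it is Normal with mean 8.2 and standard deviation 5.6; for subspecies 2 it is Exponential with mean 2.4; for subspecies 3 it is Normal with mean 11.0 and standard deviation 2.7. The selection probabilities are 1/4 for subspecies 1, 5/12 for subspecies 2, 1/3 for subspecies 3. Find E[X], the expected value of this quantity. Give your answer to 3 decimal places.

Component means — 1: 8.2; 2: 2.4; 3: 11.
E[X] = 0.25·8.2 + 0.416667·2.4 + 0.333333·11 = 6.71667.

6.717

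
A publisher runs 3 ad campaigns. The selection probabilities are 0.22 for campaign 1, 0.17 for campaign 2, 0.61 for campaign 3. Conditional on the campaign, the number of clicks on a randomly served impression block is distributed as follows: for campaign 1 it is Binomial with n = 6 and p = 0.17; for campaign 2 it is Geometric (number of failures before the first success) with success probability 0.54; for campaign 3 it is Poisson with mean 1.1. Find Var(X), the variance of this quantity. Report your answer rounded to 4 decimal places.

1.1337

Per component, 1: μ=1.02, E[X²]=1.887; 2: μ=0.851852, E[X²]=2.30316; 3: μ=1.1, E[X²]=2.31.
E[X] = 0.22·1.02 + 0.17·0.851852 + 0.61·1.1 = 1.04021.
E[X²] = 0.22·1.887 + 0.17·2.30316 + 0.61·2.31 = 2.21578.
Var(X) = E[X²] − (E[X])² = 2.21578 − 1.08205 = 1.13373.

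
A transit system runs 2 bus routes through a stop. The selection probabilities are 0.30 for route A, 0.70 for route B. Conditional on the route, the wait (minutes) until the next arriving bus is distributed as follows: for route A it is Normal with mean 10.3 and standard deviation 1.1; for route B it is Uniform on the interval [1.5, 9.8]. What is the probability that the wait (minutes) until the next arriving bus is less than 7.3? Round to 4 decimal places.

Conditional on each route, P(X < 7.3): A: 0.00319301; B: 0.698795.
By total probability, P(X < 7.3) = 0.3·0.00319301 + 0.7·0.698795 = 0.490115.

0.4901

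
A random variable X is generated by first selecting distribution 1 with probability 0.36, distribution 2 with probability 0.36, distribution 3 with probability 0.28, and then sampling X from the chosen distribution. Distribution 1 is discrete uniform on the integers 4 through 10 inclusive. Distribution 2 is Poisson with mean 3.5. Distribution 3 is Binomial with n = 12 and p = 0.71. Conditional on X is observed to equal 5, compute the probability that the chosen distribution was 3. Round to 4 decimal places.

Likelihoods P(X=5 | ·): 1: 0.142857; 2: 0.132169; 3: 0.0246492.
Posterior ∝ prior × likelihood. Numerator for 3: 0.28·0.0246492 = 0.00690178.
Normalizing constant: 0.36·0.142857 + 0.36·0.132169 + 0.28·0.0246492 = 0.105911.
P(3 | observation) = 0.00690178 / 0.105911 = 0.0651658.

0.0652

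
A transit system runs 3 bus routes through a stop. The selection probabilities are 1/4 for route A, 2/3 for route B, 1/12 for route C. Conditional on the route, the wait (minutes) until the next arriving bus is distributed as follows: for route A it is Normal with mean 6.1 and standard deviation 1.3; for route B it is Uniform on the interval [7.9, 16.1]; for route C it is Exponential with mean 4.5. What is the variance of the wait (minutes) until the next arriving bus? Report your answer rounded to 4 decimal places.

14.8256

Per component, A: μ=6.1, E[X²]=38.9; B: μ=12, E[X²]=149.603; C: μ=4.5, E[X²]=40.5.
E[X] = 0.25·6.1 + 0.666667·12 + 0.0833333·4.5 = 9.9.
E[X²] = 0.25·38.9 + 0.666667·149.603 + 0.0833333·40.5 = 112.836.
Var(X) = E[X²] − (E[X])² = 112.836 − 98.01 = 14.8256.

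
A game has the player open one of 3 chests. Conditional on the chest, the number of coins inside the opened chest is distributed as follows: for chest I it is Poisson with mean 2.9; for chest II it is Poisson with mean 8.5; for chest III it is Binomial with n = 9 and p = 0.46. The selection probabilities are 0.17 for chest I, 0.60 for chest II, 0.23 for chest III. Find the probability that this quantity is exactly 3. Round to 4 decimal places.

Conditional on each chest, P(X = 3): I: 0.22366; II: 0.0208258; III: 0.202729.
By total probability, P(X = 3) = 0.17·0.22366 + 0.6·0.0208258 + 0.23·0.202729 = 0.0971454.

0.0971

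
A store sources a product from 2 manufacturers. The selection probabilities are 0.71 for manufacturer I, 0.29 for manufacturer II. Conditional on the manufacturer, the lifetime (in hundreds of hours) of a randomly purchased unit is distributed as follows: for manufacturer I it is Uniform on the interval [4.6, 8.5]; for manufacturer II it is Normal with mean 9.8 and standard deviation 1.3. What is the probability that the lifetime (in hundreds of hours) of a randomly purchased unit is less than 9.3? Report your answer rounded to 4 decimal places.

0.8116

Conditional on each manufacturer, P(X < 9.3): I: 1; II: 0.350261.
By total probability, P(X < 9.3) = 0.71·1 + 0.29·0.350261 = 0.811576.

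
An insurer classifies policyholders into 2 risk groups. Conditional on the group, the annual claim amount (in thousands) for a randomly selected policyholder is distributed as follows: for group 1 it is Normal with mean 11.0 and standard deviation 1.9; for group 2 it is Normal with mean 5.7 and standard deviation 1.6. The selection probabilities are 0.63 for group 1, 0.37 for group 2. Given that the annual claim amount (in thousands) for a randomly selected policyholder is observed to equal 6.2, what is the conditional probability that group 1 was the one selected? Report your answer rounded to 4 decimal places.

Likelihoods f(6.2 | ·): 1: 0.00863503; 2: 0.237457.
Posterior ∝ prior × likelihood. Numerator for 1: 0.63·0.00863503 = 0.00544007.
Normalizing constant: 0.63·0.00863503 + 0.37·0.237457 = 0.093299.
P(1 | observation) = 0.00544007 / 0.093299 = 0.0583079.

0.0583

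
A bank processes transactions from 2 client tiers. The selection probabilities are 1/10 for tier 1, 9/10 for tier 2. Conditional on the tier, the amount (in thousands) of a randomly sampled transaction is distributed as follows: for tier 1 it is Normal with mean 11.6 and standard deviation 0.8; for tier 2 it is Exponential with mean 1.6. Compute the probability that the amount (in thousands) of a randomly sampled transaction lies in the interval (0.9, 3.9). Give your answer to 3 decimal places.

Conditional on each tier, P(0.9 < X < 3.9): 1: 0; 2: 0.482404.
By total probability, P(0.9 < X < 3.9) = 0.1·0 + 0.9·0.482404 = 0.434163.

0.434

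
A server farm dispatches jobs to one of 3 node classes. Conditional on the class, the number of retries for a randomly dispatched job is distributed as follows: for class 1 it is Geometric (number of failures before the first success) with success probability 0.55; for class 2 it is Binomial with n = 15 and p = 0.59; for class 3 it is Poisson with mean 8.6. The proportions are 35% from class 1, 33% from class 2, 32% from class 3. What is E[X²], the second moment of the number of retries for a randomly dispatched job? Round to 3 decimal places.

54.218

For each component E[X²] = Var + (mean)², giving 1: 2.15702; 2: 81.951; 3: 82.56.
Overall E[X²] = 0.35·2.15702 + 0.33·81.951 + 0.32·82.56 = 54.218.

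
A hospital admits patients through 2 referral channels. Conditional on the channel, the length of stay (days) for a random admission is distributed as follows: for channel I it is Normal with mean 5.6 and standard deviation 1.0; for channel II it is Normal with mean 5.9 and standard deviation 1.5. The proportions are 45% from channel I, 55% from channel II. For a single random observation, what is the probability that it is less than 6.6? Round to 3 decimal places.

0.752

Conditional on each channel, P(X < 6.6): I: 0.841345; II: 0.679631.
By total probability, P(X < 6.6) = 0.45·0.841345 + 0.55·0.679631 = 0.752402.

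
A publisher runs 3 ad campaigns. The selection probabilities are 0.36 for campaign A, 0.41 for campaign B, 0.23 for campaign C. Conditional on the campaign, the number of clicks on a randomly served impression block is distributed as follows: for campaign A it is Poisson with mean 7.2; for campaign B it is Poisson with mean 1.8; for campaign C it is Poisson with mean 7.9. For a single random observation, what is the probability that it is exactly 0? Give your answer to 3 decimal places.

Conditional on each campaign, P(X = 0): A: 0.000746586; B: 0.165299; C: 0.000370744.
By total probability, P(X = 0) = 0.36·0.000746586 + 0.41·0.165299 + 0.23·0.000370744 = 0.0681266.

0.068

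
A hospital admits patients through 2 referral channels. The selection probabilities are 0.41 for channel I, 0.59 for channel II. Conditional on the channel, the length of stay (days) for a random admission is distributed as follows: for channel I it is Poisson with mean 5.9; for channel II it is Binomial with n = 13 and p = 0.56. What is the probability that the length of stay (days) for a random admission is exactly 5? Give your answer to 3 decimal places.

Conditional on each channel, P(X = 5): I: 0.163208; II: 0.0995727.
By total probability, P(X = 5) = 0.41·0.163208 + 0.59·0.0995727 = 0.125663.

0.126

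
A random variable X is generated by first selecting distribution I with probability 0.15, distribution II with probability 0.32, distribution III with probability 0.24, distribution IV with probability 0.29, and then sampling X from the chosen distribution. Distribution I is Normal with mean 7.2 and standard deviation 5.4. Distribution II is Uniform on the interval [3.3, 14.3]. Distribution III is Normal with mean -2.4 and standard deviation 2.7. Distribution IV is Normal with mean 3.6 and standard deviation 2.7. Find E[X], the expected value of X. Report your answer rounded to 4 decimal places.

4.3640

Component means — I: 7.2; II: 8.8; III: -2.4; IV: 3.6.
E[X] = 0.15·7.2 + 0.32·8.8 + 0.24·-2.4 + 0.29·3.6 = 4.364.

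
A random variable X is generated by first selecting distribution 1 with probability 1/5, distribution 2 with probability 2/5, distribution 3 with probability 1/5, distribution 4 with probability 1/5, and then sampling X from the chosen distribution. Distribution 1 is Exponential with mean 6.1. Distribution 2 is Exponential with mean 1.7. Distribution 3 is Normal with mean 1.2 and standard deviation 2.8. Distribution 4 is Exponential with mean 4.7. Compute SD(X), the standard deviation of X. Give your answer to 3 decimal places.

Per component, 1: μ=6.1, E[X²]=74.42; 2: μ=1.7, E[X²]=5.78; 3: μ=1.2, E[X²]=9.28; 4: μ=4.7, E[X²]=44.18.
E[X] = 0.2·6.1 + 0.4·1.7 + 0.2·1.2 + 0.2·4.7 = 3.08.
E[X²] = 0.2·74.42 + 0.4·5.78 + 0.2·9.28 + 0.2·44.18 = 27.888.
Var(X) = E[X²] − (E[X])² = 27.888 − 9.4864 = 18.4016.
SD(X) = √18.4016 = 4.28971.

4.290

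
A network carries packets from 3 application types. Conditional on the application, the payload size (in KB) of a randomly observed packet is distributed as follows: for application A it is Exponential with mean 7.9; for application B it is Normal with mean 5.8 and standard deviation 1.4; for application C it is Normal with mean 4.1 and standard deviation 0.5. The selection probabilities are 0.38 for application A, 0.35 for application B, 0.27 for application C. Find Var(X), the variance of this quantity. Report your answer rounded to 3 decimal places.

Per component, A: μ=7.9, E[X²]=124.82; B: μ=5.8, E[X²]=35.6; C: μ=4.1, E[X²]=17.06.
E[X] = 0.38·7.9 + 0.35·5.8 + 0.27·4.1 = 6.139.
E[X²] = 0.38·124.82 + 0.35·35.6 + 0.27·17.06 = 64.4978.
Var(X) = E[X²] − (E[X])² = 64.4978 − 37.6873 = 26.8105.

26.810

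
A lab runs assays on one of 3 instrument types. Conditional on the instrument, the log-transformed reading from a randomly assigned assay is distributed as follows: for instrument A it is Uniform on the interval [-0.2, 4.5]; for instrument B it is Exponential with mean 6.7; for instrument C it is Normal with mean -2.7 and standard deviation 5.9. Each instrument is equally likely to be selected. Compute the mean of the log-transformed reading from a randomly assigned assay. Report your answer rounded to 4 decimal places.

2.0500

Component means — A: 2.15; B: 6.7; C: -2.7.
E[X] = 0.333333·2.15 + 0.333333·6.7 + 0.333333·-2.7 = 2.05.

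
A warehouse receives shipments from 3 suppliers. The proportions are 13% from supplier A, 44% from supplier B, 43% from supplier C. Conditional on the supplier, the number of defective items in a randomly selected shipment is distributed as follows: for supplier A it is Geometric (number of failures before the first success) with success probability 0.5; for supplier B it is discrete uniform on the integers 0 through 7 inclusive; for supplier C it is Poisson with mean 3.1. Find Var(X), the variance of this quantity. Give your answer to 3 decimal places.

4.537

Per component, A: μ=1, E[X²]=3; B: μ=3.5, E[X²]=17.5; C: μ=3.1, E[X²]=12.71.
E[X] = 0.13·1 + 0.44·3.5 + 0.43·3.1 = 3.003.
E[X²] = 0.13·3 + 0.44·17.5 + 0.43·12.71 = 13.5553.
Var(X) = E[X²] − (E[X])² = 13.5553 − 9.01801 = 4.53729.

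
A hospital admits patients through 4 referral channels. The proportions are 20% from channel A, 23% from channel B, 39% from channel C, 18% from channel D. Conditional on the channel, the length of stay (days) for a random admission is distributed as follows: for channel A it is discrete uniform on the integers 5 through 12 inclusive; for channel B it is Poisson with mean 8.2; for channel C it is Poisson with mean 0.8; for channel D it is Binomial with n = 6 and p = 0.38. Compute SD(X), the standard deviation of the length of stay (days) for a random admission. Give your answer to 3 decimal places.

4.005

Per component, A: μ=8.5, E[X²]=77.5; B: μ=8.2, E[X²]=75.44; C: μ=0.8, E[X²]=1.44; D: μ=2.28, E[X²]=6.612.
E[X] = 0.2·8.5 + 0.23·8.2 + 0.39·0.8 + 0.18·2.28 = 4.3084.
E[X²] = 0.2·77.5 + 0.23·75.44 + 0.39·1.44 + 0.18·6.612 = 34.603.
Var(X) = E[X²] − (E[X])² = 34.603 − 18.5623 = 16.0406.
SD(X) = √16.0406 = 4.00508.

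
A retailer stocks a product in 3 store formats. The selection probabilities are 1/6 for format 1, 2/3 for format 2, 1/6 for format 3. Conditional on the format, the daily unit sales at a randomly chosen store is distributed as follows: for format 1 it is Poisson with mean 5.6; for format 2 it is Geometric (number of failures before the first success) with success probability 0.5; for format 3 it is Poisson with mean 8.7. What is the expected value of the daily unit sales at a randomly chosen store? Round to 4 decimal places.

Component means — 1: 5.6; 2: 1; 3: 8.7.
E[X] = 0.166667·5.6 + 0.666667·1 + 0.166667·8.7 = 3.05.

3.0500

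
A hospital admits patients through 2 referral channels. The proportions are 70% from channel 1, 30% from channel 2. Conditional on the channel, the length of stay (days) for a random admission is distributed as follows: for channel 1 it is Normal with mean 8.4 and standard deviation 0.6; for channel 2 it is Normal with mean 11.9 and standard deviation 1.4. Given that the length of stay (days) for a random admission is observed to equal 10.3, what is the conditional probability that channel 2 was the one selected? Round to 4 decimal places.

0.9350

Likelihoods f(10.3 | ·): 1: 0.00441829; 2: 0.148307.
Posterior ∝ prior × likelihood. Numerator for 2: 0.3·0.148307 = 0.044492.
Normalizing constant: 0.7·0.00441829 + 0.3·0.148307 = 0.0475849.
P(2 | observation) = 0.044492 / 0.0475849 = 0.935004.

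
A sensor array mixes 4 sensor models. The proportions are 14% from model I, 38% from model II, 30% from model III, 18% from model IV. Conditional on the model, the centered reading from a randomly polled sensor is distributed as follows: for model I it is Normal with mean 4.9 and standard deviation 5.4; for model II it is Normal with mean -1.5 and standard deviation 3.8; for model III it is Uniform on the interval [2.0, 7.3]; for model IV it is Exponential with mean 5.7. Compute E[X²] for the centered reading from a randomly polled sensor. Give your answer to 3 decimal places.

For each component E[X²] = Var + (mean)², giving I: 53.17; II: 16.69; III: 23.9633; IV: 64.98.
Overall E[X²] = 0.14·53.17 + 0.38·16.69 + 0.3·23.9633 + 0.18·64.98 = 32.6714.

32.671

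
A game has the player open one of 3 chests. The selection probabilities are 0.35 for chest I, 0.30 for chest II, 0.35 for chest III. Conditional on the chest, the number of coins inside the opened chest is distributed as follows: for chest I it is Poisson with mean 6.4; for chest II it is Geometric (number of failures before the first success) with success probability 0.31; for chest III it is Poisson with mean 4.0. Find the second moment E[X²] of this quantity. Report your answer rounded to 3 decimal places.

27.216

For each component E[X²] = Var + (mean)², giving I: 47.36; II: 12.1342; III: 20.
Overall E[X²] = 0.35·47.36 + 0.3·12.1342 + 0.35·20 = 27.2163.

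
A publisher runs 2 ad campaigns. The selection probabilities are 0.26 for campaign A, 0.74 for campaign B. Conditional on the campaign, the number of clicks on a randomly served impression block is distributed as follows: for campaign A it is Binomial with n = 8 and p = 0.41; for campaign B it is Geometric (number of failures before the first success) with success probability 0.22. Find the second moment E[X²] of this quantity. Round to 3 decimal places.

For each component E[X²] = Var + (mean)², giving A: 12.6936; B: 28.686.
Overall E[X²] = 0.26·12.6936 + 0.74·28.686 = 24.5279.

24.528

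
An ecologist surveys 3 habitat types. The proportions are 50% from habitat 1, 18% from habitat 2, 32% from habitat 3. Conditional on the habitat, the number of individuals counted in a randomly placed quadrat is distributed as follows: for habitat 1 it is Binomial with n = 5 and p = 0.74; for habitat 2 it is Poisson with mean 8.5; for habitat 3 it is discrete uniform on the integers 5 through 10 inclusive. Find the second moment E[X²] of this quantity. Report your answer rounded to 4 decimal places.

For each component E[X²] = Var + (mean)², giving 1: 14.652; 2: 80.75; 3: 59.1667.
Overall E[X²] = 0.5·14.652 + 0.18·80.75 + 0.32·59.1667 = 40.7943.

40.7943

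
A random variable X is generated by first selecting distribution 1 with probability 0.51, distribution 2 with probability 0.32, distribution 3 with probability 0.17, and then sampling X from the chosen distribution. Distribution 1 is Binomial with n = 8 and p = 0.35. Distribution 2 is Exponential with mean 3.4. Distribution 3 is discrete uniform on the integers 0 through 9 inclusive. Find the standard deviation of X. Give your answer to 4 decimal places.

Per component, 1: μ=2.8, E[X²]=9.66; 2: μ=3.4, E[X²]=23.12; 3: μ=4.5, E[X²]=28.5.
E[X] = 0.51·2.8 + 0.32·3.4 + 0.17·4.5 = 3.281.
E[X²] = 0.51·9.66 + 0.32·23.12 + 0.17·28.5 = 17.17.
Var(X) = E[X²] − (E[X])² = 17.17 − 10.765 = 6.40504.
SD(X) = √6.40504 = 2.53082.

2.5308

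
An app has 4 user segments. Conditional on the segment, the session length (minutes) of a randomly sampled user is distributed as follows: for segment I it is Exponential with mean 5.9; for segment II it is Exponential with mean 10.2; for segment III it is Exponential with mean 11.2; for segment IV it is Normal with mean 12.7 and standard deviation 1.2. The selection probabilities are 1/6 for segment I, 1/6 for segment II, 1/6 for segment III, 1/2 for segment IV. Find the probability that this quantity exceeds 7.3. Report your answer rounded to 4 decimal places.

Conditional on each segment, P(X > 7.3): I: 0.29017; II: 0.488857; III: 0.521114; IV: 0.999997.
By total probability, P(X > 7.3) = 0.166667·0.29017 + 0.166667·0.488857 + 0.166667·0.521114 + 0.5·0.999997 = 0.716688.

0.7167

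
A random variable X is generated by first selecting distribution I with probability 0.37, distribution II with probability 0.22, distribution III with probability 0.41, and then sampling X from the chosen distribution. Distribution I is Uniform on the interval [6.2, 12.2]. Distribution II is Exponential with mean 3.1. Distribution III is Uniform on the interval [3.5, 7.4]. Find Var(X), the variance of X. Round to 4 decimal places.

9.4042

Per component, I: μ=9.2, E[X²]=87.64; II: μ=3.1, E[X²]=19.22; III: μ=5.45, E[X²]=30.97.
E[X] = 0.37·9.2 + 0.22·3.1 + 0.41·5.45 = 6.3205.
E[X²] = 0.37·87.64 + 0.22·19.22 + 0.41·30.97 = 49.3529.
Var(X) = E[X²] − (E[X])² = 49.3529 − 39.9487 = 9.40418.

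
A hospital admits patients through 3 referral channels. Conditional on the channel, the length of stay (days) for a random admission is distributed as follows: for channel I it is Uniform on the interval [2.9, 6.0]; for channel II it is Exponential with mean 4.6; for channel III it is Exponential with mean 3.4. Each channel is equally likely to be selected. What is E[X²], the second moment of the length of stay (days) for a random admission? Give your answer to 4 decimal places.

28.6811

For each component E[X²] = Var + (mean)², giving I: 20.6033; II: 42.32; III: 23.12.
Overall E[X²] = 0.333333·20.6033 + 0.333333·42.32 + 0.333333·23.12 = 28.6811.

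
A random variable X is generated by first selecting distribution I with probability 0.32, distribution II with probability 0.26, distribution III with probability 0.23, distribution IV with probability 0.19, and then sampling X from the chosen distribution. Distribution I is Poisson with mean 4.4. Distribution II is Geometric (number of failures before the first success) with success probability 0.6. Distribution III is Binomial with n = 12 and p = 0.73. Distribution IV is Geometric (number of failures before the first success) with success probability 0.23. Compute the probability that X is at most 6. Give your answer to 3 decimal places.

0.707

Conditional on each component, P(X ≤ 6): I: 0.843645; II: 0.998362; III: 0.0760489; IV: 0.839515.
By total probability, P(X ≤ 6) = 0.32·0.843645 + 0.26·0.998362 + 0.23·0.0760489 + 0.19·0.839515 = 0.70654.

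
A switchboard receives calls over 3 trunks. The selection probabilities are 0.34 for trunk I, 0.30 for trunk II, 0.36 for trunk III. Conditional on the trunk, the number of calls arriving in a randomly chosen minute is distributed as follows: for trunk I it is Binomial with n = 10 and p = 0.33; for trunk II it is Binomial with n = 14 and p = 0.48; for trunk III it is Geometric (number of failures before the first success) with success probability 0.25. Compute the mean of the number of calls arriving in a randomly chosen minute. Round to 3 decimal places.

Component means — I: 3.3; II: 6.72; III: 3.
E[X] = 0.34·3.3 + 0.3·6.72 + 0.36·3 = 4.218.

4.218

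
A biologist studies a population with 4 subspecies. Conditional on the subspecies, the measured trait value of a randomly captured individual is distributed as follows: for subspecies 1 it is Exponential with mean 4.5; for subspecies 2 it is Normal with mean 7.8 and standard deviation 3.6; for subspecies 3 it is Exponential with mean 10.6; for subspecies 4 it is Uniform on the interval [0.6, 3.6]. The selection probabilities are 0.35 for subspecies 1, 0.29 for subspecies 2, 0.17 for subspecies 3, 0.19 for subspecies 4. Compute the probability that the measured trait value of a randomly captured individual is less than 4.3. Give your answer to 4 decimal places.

0.5101

Conditional on each subspecies, P(X < 4.3): 1: 0.615402; 2: 0.16547; 3: 0.333464; 4: 1.
By total probability, P(X < 4.3) = 0.35·0.615402 + 0.29·0.16547 + 0.17·0.333464 + 0.19·1 = 0.510066.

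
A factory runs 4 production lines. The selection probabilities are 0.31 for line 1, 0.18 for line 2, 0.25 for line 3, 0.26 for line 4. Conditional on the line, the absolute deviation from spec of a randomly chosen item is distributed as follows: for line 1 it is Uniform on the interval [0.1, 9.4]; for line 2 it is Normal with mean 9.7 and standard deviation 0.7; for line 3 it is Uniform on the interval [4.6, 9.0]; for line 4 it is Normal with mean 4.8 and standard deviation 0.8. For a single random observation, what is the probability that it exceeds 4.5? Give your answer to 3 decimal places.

Conditional on each line, P(X > 4.5): 1: 0.526882; 2: 1; 3: 1; 4: 0.64617.
By total probability, P(X > 4.5) = 0.31·0.526882 + 0.18·1 + 0.25·1 + 0.26·0.64617 = 0.761337.

0.761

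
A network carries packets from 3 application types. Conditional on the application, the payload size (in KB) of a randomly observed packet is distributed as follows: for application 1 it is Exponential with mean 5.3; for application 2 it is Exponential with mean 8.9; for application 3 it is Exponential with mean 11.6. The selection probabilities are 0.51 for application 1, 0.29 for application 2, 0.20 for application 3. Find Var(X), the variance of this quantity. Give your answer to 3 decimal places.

Per component, 1: μ=5.3, E[X²]=56.18; 2: μ=8.9, E[X²]=158.42; 3: μ=11.6, E[X²]=269.12.
E[X] = 0.51·5.3 + 0.29·8.9 + 0.2·11.6 = 7.604.
E[X²] = 0.51·56.18 + 0.29·158.42 + 0.2·269.12 = 128.418.
Var(X) = E[X²] − (E[X])² = 128.418 − 57.8208 = 70.5968.

70.597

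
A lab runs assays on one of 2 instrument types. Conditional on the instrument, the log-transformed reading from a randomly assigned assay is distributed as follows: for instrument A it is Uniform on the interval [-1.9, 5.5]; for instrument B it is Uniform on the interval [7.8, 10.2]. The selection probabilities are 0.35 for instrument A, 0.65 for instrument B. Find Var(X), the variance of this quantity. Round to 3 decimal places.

13.703

Per component, A: μ=1.8, E[X²]=7.80333; B: μ=9, E[X²]=81.48.
E[X] = 0.35·1.8 + 0.65·9 = 6.48.
E[X²] = 0.35·7.80333 + 0.65·81.48 = 55.6932.
Var(X) = E[X²] − (E[X])² = 55.6932 − 41.9904 = 13.7028.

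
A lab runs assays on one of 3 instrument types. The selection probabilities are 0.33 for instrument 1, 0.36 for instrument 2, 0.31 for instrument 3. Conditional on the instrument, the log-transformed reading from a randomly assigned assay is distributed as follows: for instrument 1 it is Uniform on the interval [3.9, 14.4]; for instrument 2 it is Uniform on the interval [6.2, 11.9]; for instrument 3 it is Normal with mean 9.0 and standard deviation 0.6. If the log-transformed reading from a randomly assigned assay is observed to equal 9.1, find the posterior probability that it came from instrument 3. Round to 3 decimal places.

0.682

Likelihoods f(9.1 | ·): 1: 0.0952381; 2: 0.175439; 3: 0.655733.
Posterior ∝ prior × likelihood. Numerator for 3: 0.31·0.655733 = 0.203277.
Normalizing constant: 0.33·0.0952381 + 0.36·0.175439 + 0.31·0.655733 = 0.297864.
P(3 | observation) = 0.203277 / 0.297864 = 0.68245.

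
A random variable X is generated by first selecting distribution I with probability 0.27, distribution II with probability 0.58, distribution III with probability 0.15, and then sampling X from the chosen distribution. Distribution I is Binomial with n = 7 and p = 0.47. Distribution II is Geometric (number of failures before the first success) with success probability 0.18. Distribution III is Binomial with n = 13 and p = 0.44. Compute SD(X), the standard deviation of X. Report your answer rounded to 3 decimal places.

Per component, I: μ=3.29, E[X²]=12.5678; II: μ=4.55556, E[X²]=46.0617; III: μ=5.72, E[X²]=35.9216.
E[X] = 0.27·3.29 + 0.58·4.55556 + 0.15·5.72 = 4.38852.
E[X²] = 0.27·12.5678 + 0.58·46.0617 + 0.15·35.9216 = 35.4973.
Var(X) = E[X²] − (E[X])² = 35.4973 − 19.2591 = 16.2382.
SD(X) = √16.2382 = 4.02967.

4.030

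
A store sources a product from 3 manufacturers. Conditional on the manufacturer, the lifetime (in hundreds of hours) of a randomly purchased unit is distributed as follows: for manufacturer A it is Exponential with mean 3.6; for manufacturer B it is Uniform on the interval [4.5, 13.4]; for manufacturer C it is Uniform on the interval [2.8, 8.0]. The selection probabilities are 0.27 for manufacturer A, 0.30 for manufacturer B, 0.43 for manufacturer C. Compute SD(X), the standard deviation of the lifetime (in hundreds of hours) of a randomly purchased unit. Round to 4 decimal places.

Per component, A: μ=3.6, E[X²]=25.92; B: μ=8.95, E[X²]=86.7033; C: μ=5.4, E[X²]=31.4133.
E[X] = 0.27·3.6 + 0.3·8.95 + 0.43·5.4 = 5.979.
E[X²] = 0.27·25.92 + 0.3·86.7033 + 0.43·31.4133 = 46.5171.
Var(X) = E[X²] − (E[X])² = 46.5171 − 35.7484 = 10.7687.
SD(X) = √10.7687 = 3.28157.

3.2816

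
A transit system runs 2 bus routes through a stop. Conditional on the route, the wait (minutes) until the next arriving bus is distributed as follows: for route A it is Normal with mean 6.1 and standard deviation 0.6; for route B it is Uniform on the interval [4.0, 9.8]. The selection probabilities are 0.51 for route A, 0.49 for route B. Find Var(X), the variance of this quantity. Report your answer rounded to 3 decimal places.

Per component, A: μ=6.1, E[X²]=37.57; B: μ=6.9, E[X²]=50.4133.
E[X] = 0.51·6.1 + 0.49·6.9 = 6.492.
E[X²] = 0.51·37.57 + 0.49·50.4133 = 43.8632.
Var(X) = E[X²] − (E[X])² = 43.8632 − 42.1461 = 1.71717.

1.717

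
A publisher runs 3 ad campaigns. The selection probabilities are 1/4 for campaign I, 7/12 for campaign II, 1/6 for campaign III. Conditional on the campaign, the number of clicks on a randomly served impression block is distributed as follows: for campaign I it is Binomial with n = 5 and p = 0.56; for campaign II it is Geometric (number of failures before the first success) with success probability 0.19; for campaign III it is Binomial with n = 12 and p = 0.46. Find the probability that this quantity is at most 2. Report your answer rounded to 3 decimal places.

0.377

Conditional on each campaign, P(X ≤ 2): I: 0.388575; II: 0.468559; III: 0.0363433.
By total probability, P(X ≤ 2) = 0.25·0.388575 + 0.583333·0.468559 + 0.166667·0.0363433 = 0.376527.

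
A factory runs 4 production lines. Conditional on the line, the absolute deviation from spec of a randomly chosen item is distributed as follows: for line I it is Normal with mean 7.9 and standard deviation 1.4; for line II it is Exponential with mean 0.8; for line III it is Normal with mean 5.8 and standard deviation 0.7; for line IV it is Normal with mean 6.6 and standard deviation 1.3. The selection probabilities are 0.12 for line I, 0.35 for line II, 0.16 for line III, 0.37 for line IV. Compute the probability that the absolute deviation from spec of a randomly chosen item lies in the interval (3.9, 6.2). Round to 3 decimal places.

0.263

Conditional on each line, P(3.9 < X < 6.2): I: 0.110182; II: 0.00720435; III: 0.712824; IV: 0.360254.
By total probability, P(3.9 < X < 6.2) = 0.12·0.110182 + 0.35·0.00720435 + 0.16·0.712824 + 0.37·0.360254 = 0.263089.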